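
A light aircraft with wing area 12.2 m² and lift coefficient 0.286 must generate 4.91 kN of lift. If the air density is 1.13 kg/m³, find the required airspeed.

L = ½ρv²S·CL ⇒ v = √(2L/(ρ·S·CL))
v = √(2 × 4910 / (1.13 × 12.2 × 0.286)) = √2491 = 49.9 m/s

v = 49.9 m/s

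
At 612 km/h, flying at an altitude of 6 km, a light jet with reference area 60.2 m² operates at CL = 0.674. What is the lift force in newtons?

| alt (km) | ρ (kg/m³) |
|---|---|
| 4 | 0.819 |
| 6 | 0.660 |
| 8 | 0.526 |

At 6 km, from the table: ρ = 0.660 kg/m³.
Convert speed: v = 612 km/h ÷ 3.6 = 170 m/s.
L = ½ρv²S·CL = ½ × 0.66 × 170² × 60.2 × 0.674 = 3.87×10^5 N ≈ 387 kN

L = 3.87×10^5 N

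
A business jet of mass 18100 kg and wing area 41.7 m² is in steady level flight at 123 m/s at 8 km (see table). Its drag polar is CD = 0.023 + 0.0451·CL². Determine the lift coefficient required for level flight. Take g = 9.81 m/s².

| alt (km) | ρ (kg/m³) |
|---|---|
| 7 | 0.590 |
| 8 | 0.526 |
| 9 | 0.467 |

CL = 1.07

At 8 km, from the table: ρ = 0.526 kg/m³.
In steady level flight, lift balances weight: W = mg = 18100 × 9.81 = 1.7756×10^5 N.
q = ½ρv² = ½ × 0.526 × 123² = 3979 Pa.
CL = 2W/(ρv²S) = 2×1.7756×10^5/(0.526×123²×41.7) = 1.07.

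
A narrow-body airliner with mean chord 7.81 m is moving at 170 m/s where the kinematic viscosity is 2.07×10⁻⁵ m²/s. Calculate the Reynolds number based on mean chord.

Re = 6.41×10^7

Re = v·c/ν = 170 × 7.81 / (2.07×10⁻⁵) = 6.41×10^7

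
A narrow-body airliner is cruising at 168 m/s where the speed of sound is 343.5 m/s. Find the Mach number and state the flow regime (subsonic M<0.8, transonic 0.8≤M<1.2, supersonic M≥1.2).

M = v/a = 168 / 343.5 = 0.489
M = 0.489 → subsonic.

M = 0.489 (subsonic)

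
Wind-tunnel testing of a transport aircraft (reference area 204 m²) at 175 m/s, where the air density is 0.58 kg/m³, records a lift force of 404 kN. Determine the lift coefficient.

From L = ½ρv²S·CL, rearranging gives CL = 2L/(ρv²S).
CL = 2 × 4.04×10^5 / (0.58 × 175² × 204) = 0.223

CL = 0.223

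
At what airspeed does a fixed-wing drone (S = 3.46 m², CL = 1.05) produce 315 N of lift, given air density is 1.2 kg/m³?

v = 12 m/s

L = ½ρv²S·CL ⇒ v = √(2L/(ρ·S·CL))
v = √(2 × 315 / (1.2 × 3.46 × 1.05)) = √144.5 = 12 m/s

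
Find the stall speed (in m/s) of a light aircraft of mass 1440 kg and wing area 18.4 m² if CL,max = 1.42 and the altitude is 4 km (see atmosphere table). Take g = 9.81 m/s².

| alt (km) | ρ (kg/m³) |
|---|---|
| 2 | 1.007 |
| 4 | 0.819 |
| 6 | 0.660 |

At 4 km, from the table: ρ = 0.819 kg/m³.
Stall occurs when L = W at CL,max. W = mg = 1440 × 9.81 = 14130 N.
V_stall = √(2W/(ρ·S·CL,max)) = √(2 × 14130 / (0.819 × 18.4 × 1.42))
V_stall = √1320 = 36.3 m/s

V_stall = 36.3 m/s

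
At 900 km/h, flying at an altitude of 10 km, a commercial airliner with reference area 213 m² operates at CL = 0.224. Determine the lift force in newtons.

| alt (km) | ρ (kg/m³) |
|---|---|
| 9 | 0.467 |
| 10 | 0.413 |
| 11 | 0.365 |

L = 6.16×10^5 N

At 10 km, from the table: ρ = 0.413 kg/m³.
Convert speed: v = 900 km/h ÷ 3.6 = 250 m/s.
L = ½ρv²S·CL = ½ × 0.413 × 250² × 213 × 0.224 = 6.16×10^5 N ≈ 616 kN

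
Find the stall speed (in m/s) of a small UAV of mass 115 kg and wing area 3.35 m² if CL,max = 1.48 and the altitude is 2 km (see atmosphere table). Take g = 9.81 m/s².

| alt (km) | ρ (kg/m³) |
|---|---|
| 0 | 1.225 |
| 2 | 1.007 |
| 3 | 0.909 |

At 2 km, from the table: ρ = 1.007 kg/m³.
At stall, lift equals weight: L = W = m·g = 115 × 9.81 = 1128 N.
V_stall = √(2W/(ρ·S·CL,max)) = √(2 × 1128 / (1.007 × 3.35 × 1.48))
V_stall = √451.9 = 21.3 m/s

V_stall = 21.3 m/s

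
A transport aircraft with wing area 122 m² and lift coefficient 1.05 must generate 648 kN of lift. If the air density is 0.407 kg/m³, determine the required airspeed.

L = ½ρv²S·CL ⇒ v = √(2L/(ρ·S·CL))
v = √(2 × 6.48×10^5 / (0.407 × 122 × 1.05)) = √24860 = 158 m/s

v = 158 m/s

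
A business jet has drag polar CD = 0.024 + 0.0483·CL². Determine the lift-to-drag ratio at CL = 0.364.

L/D = 12

CD = 0.024 + 0.0483 × 0.364² = 0.0304
L/D = CL/CD = 0.364 / 0.0304 = 12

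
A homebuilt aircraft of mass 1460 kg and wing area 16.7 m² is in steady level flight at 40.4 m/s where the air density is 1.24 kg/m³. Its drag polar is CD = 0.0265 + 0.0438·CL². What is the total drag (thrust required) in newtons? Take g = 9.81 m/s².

D = 980 N

Weight W = mg = 1460 × 9.81 = 14323 N; in level flight L = W.
q = ½ρv² = ½ × 1.24 × 40.4² = 1012 Pa.
CL = W/(q·S) = 14323 / (1012 × 16.7) = 0.8475.
CD = 0.0265 + 0.0438 × 0.8475² = 0.05796.
D = q·S·CD = 1012 × 16.7 × 0.05796 = 979.5 N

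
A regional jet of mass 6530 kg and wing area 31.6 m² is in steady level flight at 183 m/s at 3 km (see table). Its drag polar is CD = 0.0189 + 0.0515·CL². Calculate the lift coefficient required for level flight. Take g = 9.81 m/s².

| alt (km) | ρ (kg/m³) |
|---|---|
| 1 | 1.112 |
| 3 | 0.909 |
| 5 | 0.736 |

CL = 0.133

At 3 km, from the table: ρ = 0.909 kg/m³.
In steady level flight, lift balances weight: W = mg = 6530 × 9.81 = 64059 N.
q = ½ρv² = ½ × 0.909 × 183² = 15220 Pa.
CL = W/(q·S) = 64059 / (15220 × 31.6) = 0.1332.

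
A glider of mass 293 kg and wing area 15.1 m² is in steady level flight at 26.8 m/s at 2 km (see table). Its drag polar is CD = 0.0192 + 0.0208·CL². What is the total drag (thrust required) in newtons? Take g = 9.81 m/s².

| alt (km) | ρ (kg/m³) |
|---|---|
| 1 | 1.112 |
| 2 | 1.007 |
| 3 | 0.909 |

At 2 km, from the table: ρ = 1.007 kg/m³.
In steady level flight, lift balances weight: W = mg = 293 × 9.81 = 2874.3 N.
q = ½ρv² = ½ × 1.007 × 26.8² = 361.6 Pa.
Required CL = L/(qS) = 2874.3/(361.6·15.1) = 0.5264.
CD = 0.0192 + 0.0208 × 0.5264² = 0.02496.
D = q·S·CD = 361.6 × 15.1 × 0.02496 = 136.3 N

D = 136 N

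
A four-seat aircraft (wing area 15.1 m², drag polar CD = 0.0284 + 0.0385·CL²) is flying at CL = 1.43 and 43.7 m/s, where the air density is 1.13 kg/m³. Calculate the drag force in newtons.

D = 1750 N

CD = 0.0284 + 0.0385 × 1.43² = 0.1071
D = ½ρv²S·CD = ½ × 1.13 × 43.7² × 15.1 × 0.1071 = 1750 N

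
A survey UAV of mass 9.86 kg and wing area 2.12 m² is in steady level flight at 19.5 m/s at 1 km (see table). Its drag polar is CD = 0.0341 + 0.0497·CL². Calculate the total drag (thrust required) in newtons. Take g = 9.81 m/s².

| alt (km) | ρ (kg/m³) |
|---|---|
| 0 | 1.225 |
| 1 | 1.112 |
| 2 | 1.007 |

D = 16.3 N

At 1 km, from the table: ρ = 1.112 kg/m³.
In steady level flight, lift balances weight: W = mg = 9.86 × 9.81 = 96.727 N.
Dynamic pressure q = 0.5 × 1.112 × 19.5² = 211.4 Pa.
CL = W/(q·S) = 96.727 / (211.4 × 2.12) = 0.2158.
CD = 0.0341 + 0.0497 × 0.2158² = 0.03641.
D = q·S·CD = 211.4 × 2.12 × 0.03641 = 16.32 N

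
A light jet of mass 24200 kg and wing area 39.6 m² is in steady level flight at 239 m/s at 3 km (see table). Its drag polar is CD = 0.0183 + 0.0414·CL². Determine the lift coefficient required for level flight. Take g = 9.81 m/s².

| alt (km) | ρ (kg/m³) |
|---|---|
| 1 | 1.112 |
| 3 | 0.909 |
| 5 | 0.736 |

CL = 0.231

At 3 km, from the table: ρ = 0.909 kg/m³.
In steady level flight, lift balances weight: W = mg = 24200 × 9.81 = 2.374×10^5 N.
Dynamic pressure q = 0.5 × 0.909 × 239² = 25960 Pa.
CL = W/(q·S) = 2.374×10^5 / (25960 × 39.6) = 0.2309.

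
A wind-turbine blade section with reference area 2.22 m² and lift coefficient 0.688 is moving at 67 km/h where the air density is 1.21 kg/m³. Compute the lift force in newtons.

Convert speed: v = 67 km/h ÷ 3.6 = 18.61 m/s.
L = ½ρv²S·CL = ½ × 1.21 × 18.61² × 2.22 × 0.688 = 320 N

L = 320 N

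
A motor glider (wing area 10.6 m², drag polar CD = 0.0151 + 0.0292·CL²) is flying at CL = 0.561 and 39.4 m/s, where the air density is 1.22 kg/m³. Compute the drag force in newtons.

CD = 0.0151 + 0.0292 × 0.561² = 0.02429
D = ½ρv²S·CD = ½ × 1.22 × 39.4² × 10.6 × 0.02429 = 244 N

D = 244 N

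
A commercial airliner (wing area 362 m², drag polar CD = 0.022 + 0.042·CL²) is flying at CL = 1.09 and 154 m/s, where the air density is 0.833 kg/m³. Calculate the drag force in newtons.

D = 2.57×10^5 N

CD = 0.022 + 0.042 × 1.09² = 0.0719
D = ½ρv²S·CD = ½ × 0.833 × 154² × 362 × 0.0719 = 2.57×10^5 N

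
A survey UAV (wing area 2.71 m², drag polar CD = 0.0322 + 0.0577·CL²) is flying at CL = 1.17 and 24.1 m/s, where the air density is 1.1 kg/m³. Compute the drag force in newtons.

CD = 0.0322 + 0.0577 × 1.17² = 0.1112
D = ½ρv²S·CD = ½ × 1.1 × 24.1² × 2.71 × 0.1112 = 96.3 N

D = 96.3 N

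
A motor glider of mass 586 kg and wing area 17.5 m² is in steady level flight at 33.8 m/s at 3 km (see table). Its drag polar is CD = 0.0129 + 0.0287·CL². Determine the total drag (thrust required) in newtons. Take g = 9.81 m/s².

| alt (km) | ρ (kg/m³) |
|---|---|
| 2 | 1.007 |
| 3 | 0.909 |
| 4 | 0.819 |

D = 222 N

At 3 km, from the table: ρ = 0.909 kg/m³.
Level flight ⇒ L = W = m·g = 586 × 9.81 = 5748.7 N.
Dynamic pressure q = 0.5 × 0.909 × 33.8² = 519.2 Pa.
CL = 2W/(ρv²S) = 2×5748.7/(0.909×33.8²×17.5) = 0.6326.
CD = 0.0129 + 0.0287 × 0.6326² = 0.02439.
D = q·S·CD = 519.2 × 17.5 × 0.02439 = 221.6 N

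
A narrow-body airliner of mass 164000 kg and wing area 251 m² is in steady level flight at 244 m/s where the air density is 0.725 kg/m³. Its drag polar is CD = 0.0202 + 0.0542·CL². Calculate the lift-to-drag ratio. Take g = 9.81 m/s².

Level flight ⇒ L = W = m·g = 164000 × 9.81 = 1.6088×10^6 N.
q = ½ρv² = ½ × 0.725 × 244² = 21580 Pa.
Required CL = L/(qS) = 1.6088×10^6/(21580·251) = 0.297.
CD = 0.0202 + 0.0542 × 0.297² = 0.02498.
L/D = CL/CD = 0.297 / 0.02498 = 11.9

L/D = 11.9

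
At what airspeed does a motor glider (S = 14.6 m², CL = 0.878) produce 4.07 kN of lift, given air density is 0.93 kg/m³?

v = 26.1 m/s

L = ½ρv²S·CL ⇒ v = √(2L/(ρ·S·CL))
v = √(2 × 4070 / (0.93 × 14.6 × 0.878)) = √682.8 = 26.1 m/s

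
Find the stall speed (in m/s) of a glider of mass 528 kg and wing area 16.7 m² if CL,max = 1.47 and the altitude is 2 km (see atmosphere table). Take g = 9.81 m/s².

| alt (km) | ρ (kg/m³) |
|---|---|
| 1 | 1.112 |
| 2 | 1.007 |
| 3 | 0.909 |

At 2 km, from the table: ρ = 1.007 kg/m³.
At stall, lift equals weight: L = W = m·g = 528 × 9.81 = 5180 N.
V_stall = √(2W/(ρ·S·CL,max)) = √(2 × 5180 / (1.007 × 16.7 × 1.47))
V_stall = √419.1 = 20.5 m/s

V_stall = 20.5 m/s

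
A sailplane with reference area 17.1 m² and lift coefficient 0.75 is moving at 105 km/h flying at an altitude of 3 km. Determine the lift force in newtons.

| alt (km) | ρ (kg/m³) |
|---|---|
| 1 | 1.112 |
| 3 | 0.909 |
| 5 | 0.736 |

At 3 km, from the table: ρ = 0.909 kg/m³.
Convert speed: v = 105 km/h ÷ 3.6 = 29.17 m/s.
L = ½ρv²S·CL = ½ × 0.909 × 29.17² × 17.1 × 0.75 = 4960 N

L = 4960 N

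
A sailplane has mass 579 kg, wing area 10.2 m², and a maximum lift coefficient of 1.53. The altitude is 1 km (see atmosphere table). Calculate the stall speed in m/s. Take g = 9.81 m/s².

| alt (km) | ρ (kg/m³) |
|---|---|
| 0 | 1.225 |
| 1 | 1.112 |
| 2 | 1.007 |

V_stall = 25.6 m/s

At 1 km, from the table: ρ = 1.112 kg/m³.
Weight W = mg = 579 × 9.81 = 5680 N.
From L = ½ρV²S·CL,max = W: V_stall = √(2W/(ρSCL,max)) = √(2·5680/(1.112·10.2·1.53))
V_stall = √654.6 = 25.6 m/s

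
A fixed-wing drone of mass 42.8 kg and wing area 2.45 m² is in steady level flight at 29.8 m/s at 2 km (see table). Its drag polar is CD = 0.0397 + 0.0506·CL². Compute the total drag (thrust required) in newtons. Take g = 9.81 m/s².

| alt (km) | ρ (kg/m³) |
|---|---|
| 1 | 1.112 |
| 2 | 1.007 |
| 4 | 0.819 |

At 2 km, from the table: ρ = 1.007 kg/m³.
In steady level flight, lift balances weight: W = mg = 42.8 × 9.81 = 419.87 N.
q = ½ρv² = ½ × 1.007 × 29.8² = 447.1 Pa.
CL = W/(q·S) = 419.87 / (447.1 × 2.45) = 0.3833.
CD = 0.0397 + 0.0506 × 0.3833² = 0.04713.
D = q·S·CD = 447.1 × 2.45 × 0.04713 = 51.63 N

D = 51.6 N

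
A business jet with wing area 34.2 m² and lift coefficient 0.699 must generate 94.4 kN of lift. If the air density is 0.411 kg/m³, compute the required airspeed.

L = ½ρv²S·CL ⇒ v = √(2L/(ρ·S·CL))
v = √(2 × 94400 / (0.411 × 34.2 × 0.699)) = √19220 = 139 m/s

v = 139 m/s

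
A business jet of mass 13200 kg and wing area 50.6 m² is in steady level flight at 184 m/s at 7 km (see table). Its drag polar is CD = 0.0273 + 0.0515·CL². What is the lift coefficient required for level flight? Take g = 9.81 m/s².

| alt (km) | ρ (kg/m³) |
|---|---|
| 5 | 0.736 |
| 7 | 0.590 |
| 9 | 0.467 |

At 7 km, from the table: ρ = 0.590 kg/m³.
Level flight ⇒ L = W = m·g = 13200 × 9.81 = 1.2949×10^5 N.
Dynamic pressure q = 0.5 × 0.59 × 184² = 9988 Pa.
Required CL = L/(qS) = 1.2949×10^5/(9988·50.6) = 0.2562.

CL = 0.256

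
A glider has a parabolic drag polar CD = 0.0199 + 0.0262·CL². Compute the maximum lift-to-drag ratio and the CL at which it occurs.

For CD = CD0 + K·CL², (L/D)max occurs at CL* = √(CD0/K) and equals 1/(2√(K·CD0)).
(L/D)max = 1/(2√(0.0262 × 0.0199)) = 1/(2 × 0.02283) = 21.9
CL* = √(0.0199/0.0262) = 0.872

(L/D)max = 21.9, at CL = 0.872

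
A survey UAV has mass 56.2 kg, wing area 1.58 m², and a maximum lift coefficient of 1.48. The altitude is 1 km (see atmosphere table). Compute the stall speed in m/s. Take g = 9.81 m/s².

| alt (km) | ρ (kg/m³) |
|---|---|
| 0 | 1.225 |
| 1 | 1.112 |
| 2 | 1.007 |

At 1 km, from the table: ρ = 1.112 kg/m³.
At stall, lift equals weight: L = W = m·g = 56.2 × 9.81 = 551.3 N.
From L = ½ρV²S·CL,max = W: V_stall = √(2W/(ρSCL,max)) = √(2·551.3/(1.112·1.58·1.48))
V_stall = √424 = 20.6 m/s

V_stall = 20.6 m/s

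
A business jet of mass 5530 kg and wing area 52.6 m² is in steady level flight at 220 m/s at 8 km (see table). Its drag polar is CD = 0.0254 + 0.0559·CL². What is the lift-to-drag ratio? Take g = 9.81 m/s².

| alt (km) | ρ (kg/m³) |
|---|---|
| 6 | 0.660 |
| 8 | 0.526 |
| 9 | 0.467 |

L/D = 3.14

At 8 km, from the table: ρ = 0.526 kg/m³.
Weight W = mg = 5530 × 9.81 = 54249 N; in level flight L = W.
Dynamic pressure q = 0.5 × 0.526 × 220² = 12730 Pa.
CL = 2W/(ρv²S) = 2×54249/(0.526×220²×52.6) = 0.08102.
CD = 0.0254 + 0.0559 × 0.08102² = 0.02577.
L/D = CL/CD = 0.08102 / 0.02577 = 3.14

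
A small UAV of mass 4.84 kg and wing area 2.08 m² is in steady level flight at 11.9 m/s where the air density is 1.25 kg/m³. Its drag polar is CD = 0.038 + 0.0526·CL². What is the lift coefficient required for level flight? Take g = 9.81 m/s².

Level flight ⇒ L = W = m·g = 4.84 × 9.81 = 47.48 N.
q = ½ρv² = ½ × 1.25 × 11.9² = 88.51 Pa.
CL = W/(q·S) = 47.48 / (88.51 × 2.08) = 0.2579.

CL = 0.258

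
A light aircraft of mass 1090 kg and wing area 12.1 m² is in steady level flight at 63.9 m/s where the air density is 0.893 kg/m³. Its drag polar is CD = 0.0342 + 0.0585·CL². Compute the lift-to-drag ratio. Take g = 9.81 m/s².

L/D = 10.1

In steady level flight, lift balances weight: W = mg = 1090 × 9.81 = 10693 N.
Dynamic pressure q = 0.5 × 0.893 × 63.9² = 1823 Pa.
Required CL = L/(qS) = 10693/(1823·12.1) = 0.4847.
CD = 0.0342 + 0.0585 × 0.4847² = 0.04794.
L/D = CL/CD = 0.4847 / 0.04794 = 10.1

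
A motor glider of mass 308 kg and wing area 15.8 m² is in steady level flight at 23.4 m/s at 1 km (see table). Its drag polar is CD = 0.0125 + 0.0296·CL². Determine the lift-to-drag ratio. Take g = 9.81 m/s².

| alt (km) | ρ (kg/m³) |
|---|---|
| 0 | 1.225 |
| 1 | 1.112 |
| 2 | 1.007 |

At 1 km, from the table: ρ = 1.112 kg/m³.
In steady level flight, lift balances weight: W = mg = 308 × 9.81 = 3021.5 N.
q = ½ρv² = ½ × 1.112 × 23.4² = 304.4 Pa.
CL = 2W/(ρv²S) = 2×3021.5/(1.112×23.4²×15.8) = 0.6281.
CD = 0.0125 + 0.0296 × 0.6281² = 0.02418.
L/D = CL/CD = 0.6281 / 0.02418 = 26

L/D = 26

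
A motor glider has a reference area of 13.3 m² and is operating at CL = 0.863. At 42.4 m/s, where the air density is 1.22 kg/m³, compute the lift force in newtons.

L = ½ρv²S·CL = ½ × 1.22 × 42.4² × 13.3 × 0.863 = 12600 N ≈ 12.6 kN

L = 12600 N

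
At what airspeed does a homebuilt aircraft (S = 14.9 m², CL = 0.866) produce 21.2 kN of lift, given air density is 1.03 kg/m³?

v = 56.5 m/s

L = ½ρv²S·CL ⇒ v = √(2L/(ρ·S·CL))
v = √(2 × 21200 / (1.03 × 14.9 × 0.866)) = √3190 = 56.5 m/s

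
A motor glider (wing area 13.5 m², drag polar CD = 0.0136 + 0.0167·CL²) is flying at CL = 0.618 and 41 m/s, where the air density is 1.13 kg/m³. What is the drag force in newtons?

CD = 0.0136 + 0.0167 × 0.618² = 0.01998
D = ½ρv²S·CD = ½ × 1.13 × 41² × 13.5 × 0.01998 = 256 N

D = 256 N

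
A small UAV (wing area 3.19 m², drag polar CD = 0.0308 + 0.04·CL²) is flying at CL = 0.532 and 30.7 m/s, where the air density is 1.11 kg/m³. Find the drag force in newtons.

D = 70.3 N

CD = 0.0308 + 0.04 × 0.532² = 0.04212
D = ½ρv²S·CD = ½ × 1.11 × 30.7² × 3.19 × 0.04212 = 70.3 N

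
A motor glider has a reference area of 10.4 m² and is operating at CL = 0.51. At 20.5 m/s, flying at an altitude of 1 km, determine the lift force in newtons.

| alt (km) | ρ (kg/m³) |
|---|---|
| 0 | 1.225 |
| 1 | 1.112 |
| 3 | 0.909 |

At 1 km, from the table: ρ = 1.112 kg/m³.
Dynamic pressure q = ½ρv² = ½ × 1.112 × 20.5² = 233.7 Pa.
L = q·S·CL = 233.7 × 10.4 × 0.51 = 1240 N

L = 1240 N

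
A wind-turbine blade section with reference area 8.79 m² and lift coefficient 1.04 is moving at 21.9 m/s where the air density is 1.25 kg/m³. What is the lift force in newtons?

L = ½ρv²S·CL = ½ × 1.25 × 21.9² × 8.79 × 1.04 = 2740 N

L = 2740 N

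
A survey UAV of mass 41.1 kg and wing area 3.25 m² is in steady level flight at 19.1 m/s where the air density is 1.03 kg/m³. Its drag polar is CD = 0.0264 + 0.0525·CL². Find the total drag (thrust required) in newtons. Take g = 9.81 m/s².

D = 30.1 N

Level flight ⇒ L = W = m·g = 41.1 × 9.81 = 403.19 N.
Dynamic pressure q = 0.5 × 1.03 × 19.1² = 187.9 Pa.
Required CL = L/(qS) = 403.19/(187.9·3.25) = 0.6603.
CD = 0.0264 + 0.0525 × 0.6603² = 0.04929.
D = q·S·CD = 187.9 × 3.25 × 0.04929 = 30.1 N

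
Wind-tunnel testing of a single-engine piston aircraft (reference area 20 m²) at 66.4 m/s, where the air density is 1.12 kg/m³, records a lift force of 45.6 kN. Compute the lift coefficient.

From L = ½ρv²S·CL, rearranging gives CL = 2L/(ρv²S).
CL = 2 × 45600 / (1.12 × 66.4² × 20) = 0.923

CL = 0.923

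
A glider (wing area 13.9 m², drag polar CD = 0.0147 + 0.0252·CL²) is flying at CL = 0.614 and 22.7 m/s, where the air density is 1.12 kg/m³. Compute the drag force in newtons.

CD = 0.0147 + 0.0252 × 0.614² = 0.0242
D = ½ρv²S·CD = ½ × 1.12 × 22.7² × 13.9 × 0.0242 = 97.1 N

D = 97.1 N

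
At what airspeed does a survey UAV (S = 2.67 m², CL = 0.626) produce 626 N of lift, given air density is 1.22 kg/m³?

v = 24.8 m/s

L = ½ρv²S·CL ⇒ v = √(2L/(ρ·S·CL))
v = √(2 × 626 / (1.22 × 2.67 × 0.626)) = √614 = 24.8 m/s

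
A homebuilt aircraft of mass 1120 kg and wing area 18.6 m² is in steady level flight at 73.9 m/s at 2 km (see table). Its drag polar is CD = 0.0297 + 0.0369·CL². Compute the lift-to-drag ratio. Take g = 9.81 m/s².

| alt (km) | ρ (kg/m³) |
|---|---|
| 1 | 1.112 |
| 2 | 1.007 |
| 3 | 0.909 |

L/D = 6.84

At 2 km, from the table: ρ = 1.007 kg/m³.
In steady level flight, lift balances weight: W = mg = 1120 × 9.81 = 10987 N.
Dynamic pressure q = 0.5 × 1.007 × 73.9² = 2750 Pa.
Required CL = L/(qS) = 10987/(2750·18.6) = 0.2148.
CD = 0.0297 + 0.0369 × 0.2148² = 0.0314.
L/D = CL/CD = 0.2148 / 0.0314 = 6.84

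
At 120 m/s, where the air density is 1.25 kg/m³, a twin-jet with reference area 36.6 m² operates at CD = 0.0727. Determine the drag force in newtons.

D = 23900 N

Dynamic pressure q = ½ρv² = ½ × 1.25 × 120² = 9000 Pa.
D = q·S·CD = 9000 × 36.6 × 0.0727 = 23900 N ≈ 23.9 kN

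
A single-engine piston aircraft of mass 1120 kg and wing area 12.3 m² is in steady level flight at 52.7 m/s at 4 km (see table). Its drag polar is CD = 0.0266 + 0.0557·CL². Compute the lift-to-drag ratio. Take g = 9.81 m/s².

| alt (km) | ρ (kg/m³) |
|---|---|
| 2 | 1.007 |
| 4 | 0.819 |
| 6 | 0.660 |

At 4 km, from the table: ρ = 0.819 kg/m³.
Weight W = mg = 1120 × 9.81 = 10987 N; in level flight L = W.
q = ½ρv² = ½ × 0.819 × 52.7² = 1137 Pa.
CL = W/(q·S) = 10987 / (1137 × 12.3) = 0.7854.
CD = 0.0266 + 0.0557 × 0.7854² = 0.06096.
L/D = CL/CD = 0.7854 / 0.06096 = 12.9

L/D = 12.9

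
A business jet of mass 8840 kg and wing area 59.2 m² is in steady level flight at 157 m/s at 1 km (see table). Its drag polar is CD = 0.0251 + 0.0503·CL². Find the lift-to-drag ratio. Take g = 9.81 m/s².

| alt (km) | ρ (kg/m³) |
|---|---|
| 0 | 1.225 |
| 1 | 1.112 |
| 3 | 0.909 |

At 1 km, from the table: ρ = 1.112 kg/m³.
Weight W = mg = 8840 × 9.81 = 86720 N; in level flight L = W.
q = ½ρv² = ½ × 1.112 × 157² = 13700 Pa.
Required CL = L/(qS) = 86720/(13700·59.2) = 0.1069.
CD = 0.0251 + 0.0503 × 0.1069² = 0.02567.
L/D = CL/CD = 0.1069 / 0.02567 = 4.16

L/D = 4.16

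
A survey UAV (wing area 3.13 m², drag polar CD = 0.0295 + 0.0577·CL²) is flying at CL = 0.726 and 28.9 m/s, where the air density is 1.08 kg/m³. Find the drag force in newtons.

D = 84.6 N

CD = 0.0295 + 0.0577 × 0.726² = 0.05991
D = ½ρv²S·CD = ½ × 1.08 × 28.9² × 3.13 × 0.05991 = 84.6 N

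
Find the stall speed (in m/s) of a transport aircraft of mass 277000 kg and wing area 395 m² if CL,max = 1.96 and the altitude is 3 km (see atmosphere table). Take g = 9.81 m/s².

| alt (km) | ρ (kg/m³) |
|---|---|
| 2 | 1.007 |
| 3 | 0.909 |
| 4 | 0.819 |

V_stall = 87.9 m/s

At 3 km, from the table: ρ = 0.909 kg/m³.
At stall, lift equals weight: L = W = m·g = 277000 × 9.81 = 2.717×10^6 N.
From L = ½ρV²S·CL,max = W: V_stall = √(2W/(ρSCL,max)) = √(2·2.717×10^6/(0.909·395·1.96))
V_stall = √7723 = 87.9 m/s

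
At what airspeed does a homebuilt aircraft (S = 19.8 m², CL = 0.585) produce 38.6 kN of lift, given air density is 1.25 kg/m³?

L = ½ρv²S·CL ⇒ v = √(2L/(ρ·S·CL))
v = √(2 × 38600 / (1.25 × 19.8 × 0.585)) = √5332 = 73 m/s

v = 73 m/s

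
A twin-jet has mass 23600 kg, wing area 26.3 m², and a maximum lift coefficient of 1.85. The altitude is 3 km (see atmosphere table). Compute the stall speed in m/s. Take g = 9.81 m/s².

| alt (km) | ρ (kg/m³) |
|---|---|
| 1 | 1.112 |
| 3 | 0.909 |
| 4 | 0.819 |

V_stall = 102 m/s

At 3 km, from the table: ρ = 0.909 kg/m³.
Weight W = mg = 23600 × 9.81 = 2.315×10^5 N.
From L = ½ρV²S·CL,max = W: V_stall = √(2W/(ρSCL,max)) = √(2·2.315×10^5/(0.909·26.3·1.85))
V_stall = √10470 = 102 m/s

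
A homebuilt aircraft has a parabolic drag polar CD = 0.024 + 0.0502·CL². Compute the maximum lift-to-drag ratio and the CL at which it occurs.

(L/D)max = 14.4, at CL = 0.691

For CD = CD0 + K·CL², (L/D)max occurs at CL* = √(CD0/K) and equals 1/(2√(K·CD0)).
(L/D)max = 1/(2√(0.0502 × 0.024)) = 1/(2 × 0.03471) = 14.4
CL* = √(0.024/0.0502) = 0.691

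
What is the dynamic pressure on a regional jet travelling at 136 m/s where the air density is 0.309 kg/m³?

q = ½ρv² = ½ × 0.309 × 136² = 2860 Pa

q = 2860 Pa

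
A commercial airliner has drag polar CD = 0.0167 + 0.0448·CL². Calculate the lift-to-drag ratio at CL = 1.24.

L/D = 14.5

CD = 0.0167 + 0.0448 × 1.24² = 0.08558
L/D = CL/CD = 1.24 / 0.08558 = 14.5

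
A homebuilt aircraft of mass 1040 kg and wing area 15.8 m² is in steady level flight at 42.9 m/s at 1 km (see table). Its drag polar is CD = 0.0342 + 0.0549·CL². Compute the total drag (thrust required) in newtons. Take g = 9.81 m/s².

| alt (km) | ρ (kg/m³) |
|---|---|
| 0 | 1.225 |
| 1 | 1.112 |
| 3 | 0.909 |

At 1 km, from the table: ρ = 1.112 kg/m³.
Level flight ⇒ L = W = m·g = 1040 × 9.81 = 10202 N.
Dynamic pressure q = 0.5 × 1.112 × 42.9² = 1023 Pa.
CL = 2W/(ρv²S) = 2×10202/(1.112×42.9²×15.8) = 0.631.
CD = 0.0342 + 0.0549 × 0.631² = 0.05606.
D = q·S·CD = 1023 × 15.8 × 0.05606 = 906.4 N

D = 906 N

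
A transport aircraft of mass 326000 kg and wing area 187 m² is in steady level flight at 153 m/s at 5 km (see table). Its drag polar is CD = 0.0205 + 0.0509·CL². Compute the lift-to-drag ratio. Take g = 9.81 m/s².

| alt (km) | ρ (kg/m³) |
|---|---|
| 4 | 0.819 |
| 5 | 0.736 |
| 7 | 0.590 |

L/D = 8.98

At 5 km, from the table: ρ = 0.736 kg/m³.
In steady level flight, lift balances weight: W = mg = 326000 × 9.81 = 3.1981×10^6 N.
q = ½ρv² = ½ × 0.736 × 153² = 8615 Pa.
CL = W/(q·S) = 3.1981×10^6 / (8615 × 187) = 1.985.
CD = 0.0205 + 0.0509 × 1.985² = 0.2211.
L/D = CL/CD = 1.985 / 0.2211 = 8.98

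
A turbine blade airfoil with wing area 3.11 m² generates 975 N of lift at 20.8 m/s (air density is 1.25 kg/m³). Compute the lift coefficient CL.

CL = 1.16

From L = ½ρv²S·CL, rearranging gives CL = 2L/(ρv²S).
CL = 2 × 975 / (1.25 × 20.8² × 3.11) = 1.16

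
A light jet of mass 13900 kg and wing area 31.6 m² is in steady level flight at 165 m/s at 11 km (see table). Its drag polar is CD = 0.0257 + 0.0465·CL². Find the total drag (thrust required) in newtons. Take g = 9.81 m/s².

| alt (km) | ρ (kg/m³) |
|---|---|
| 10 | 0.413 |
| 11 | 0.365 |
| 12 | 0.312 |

D = 9540 N

At 11 km, from the table: ρ = 0.365 kg/m³.
Weight W = mg = 13900 × 9.81 = 1.3636×10^5 N; in level flight L = W.
q = ½ρv² = ½ × 0.365 × 165² = 4969 Pa.
Required CL = L/(qS) = 1.3636×10^5/(4969·31.6) = 0.8685.
CD = 0.0257 + 0.0465 × 0.8685² = 0.06077.
D = q·S·CD = 4969 × 31.6 × 0.06077 = 9542 N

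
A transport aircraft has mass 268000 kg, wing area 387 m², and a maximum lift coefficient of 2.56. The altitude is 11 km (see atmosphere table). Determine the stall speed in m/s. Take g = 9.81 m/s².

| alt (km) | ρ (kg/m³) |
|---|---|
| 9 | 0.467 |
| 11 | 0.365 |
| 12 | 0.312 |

At 11 km, from the table: ρ = 0.365 kg/m³.
Stall occurs when L = W at CL,max. W = mg = 268000 × 9.81 = 2.629×10^6 N.
V_stall = √(2W/(ρ·S·CL,max)) = √(2 × 2.629×10^6 / (0.365 × 387 × 2.56))
V_stall = √14540 = 121 m/s

V_stall = 121 m/s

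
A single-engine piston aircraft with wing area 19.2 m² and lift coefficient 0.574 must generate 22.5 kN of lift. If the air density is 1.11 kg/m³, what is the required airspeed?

v = 60.7 m/s

L = ½ρv²S·CL ⇒ v = √(2L/(ρ·S·CL))
v = √(2 × 22500 / (1.11 × 19.2 × 0.574)) = √3679 = 60.7 m/s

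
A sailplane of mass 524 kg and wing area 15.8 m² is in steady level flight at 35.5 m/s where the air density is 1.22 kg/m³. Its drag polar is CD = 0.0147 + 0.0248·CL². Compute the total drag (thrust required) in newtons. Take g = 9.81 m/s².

D = 233 N

Level flight ⇒ L = W = m·g = 524 × 9.81 = 5140.4 N.
q = ½ρv² = ½ × 1.22 × 35.5² = 768.8 Pa.
CL = 2W/(ρv²S) = 2×5140.4/(1.22×35.5²×15.8) = 0.4232.
CD = 0.0147 + 0.0248 × 0.4232² = 0.01914.
D = q·S·CD = 768.8 × 15.8 × 0.01914 = 232.5 N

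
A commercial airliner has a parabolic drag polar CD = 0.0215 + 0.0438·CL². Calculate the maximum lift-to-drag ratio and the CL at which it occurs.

For CD = CD0 + K·CL², (L/D)max occurs at CL* = √(CD0/K) and equals 1/(2√(K·CD0)).
(L/D)max = 1/(2√(0.0438 × 0.0215)) = 1/(2 × 0.03069) = 16.3
CL* = √(0.0215/0.0438) = 0.701

(L/D)max = 16.3, at CL = 0.701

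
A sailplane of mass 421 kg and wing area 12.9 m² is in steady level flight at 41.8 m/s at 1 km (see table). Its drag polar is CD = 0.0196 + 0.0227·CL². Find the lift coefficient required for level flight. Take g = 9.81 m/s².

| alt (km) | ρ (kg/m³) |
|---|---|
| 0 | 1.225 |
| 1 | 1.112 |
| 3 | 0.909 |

CL = 0.33

At 1 km, from the table: ρ = 1.112 kg/m³.
Weight W = mg = 421 × 9.81 = 4130 N; in level flight L = W.
Dynamic pressure q = 0.5 × 1.112 × 41.8² = 971.5 Pa.
CL = W/(q·S) = 4130 / (971.5 × 12.9) = 0.3296.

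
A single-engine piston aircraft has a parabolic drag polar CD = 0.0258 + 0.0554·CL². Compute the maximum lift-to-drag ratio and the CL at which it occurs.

For CD = CD0 + K·CL², (L/D)max occurs at CL* = √(CD0/K) and equals 1/(2√(K·CD0)).
(L/D)max = 1/(2√(0.0554 × 0.0258)) = 1/(2 × 0.03781) = 13.2
CL* = √(0.0258/0.0554) = 0.682

(L/D)max = 13.2, at CL = 0.682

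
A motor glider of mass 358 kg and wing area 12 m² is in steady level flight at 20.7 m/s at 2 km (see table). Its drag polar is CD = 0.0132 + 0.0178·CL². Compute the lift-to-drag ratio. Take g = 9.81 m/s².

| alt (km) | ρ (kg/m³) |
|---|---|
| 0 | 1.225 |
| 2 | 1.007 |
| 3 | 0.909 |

At 2 km, from the table: ρ = 1.007 kg/m³.
In steady level flight, lift balances weight: W = mg = 358 × 9.81 = 3512 N.
q = ½ρv² = ½ × 1.007 × 20.7² = 215.7 Pa.
CL = 2W/(ρv²S) = 2×3512/(1.007×20.7²×12) = 1.357.
CD = 0.0132 + 0.0178 × 1.357² = 0.04596.
L/D = CL/CD = 1.357 / 0.04596 = 29.5

L/D = 29.5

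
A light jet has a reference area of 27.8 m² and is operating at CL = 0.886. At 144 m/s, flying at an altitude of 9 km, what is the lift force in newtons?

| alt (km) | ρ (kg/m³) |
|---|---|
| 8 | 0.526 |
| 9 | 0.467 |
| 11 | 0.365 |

At 9 km, from the table: ρ = 0.467 kg/m³.
L = ½ρv²S·CL = ½ × 0.467 × 144² × 27.8 × 0.886 = 1.19×10^5 N ≈ 119 kN

L = 1.19×10^5 N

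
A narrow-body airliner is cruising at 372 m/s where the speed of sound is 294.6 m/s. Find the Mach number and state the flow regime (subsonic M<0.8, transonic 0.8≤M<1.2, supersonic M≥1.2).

M = 1.26 (supersonic)

M = v/a = 372 / 294.6 = 1.26
M = 1.26 → supersonic.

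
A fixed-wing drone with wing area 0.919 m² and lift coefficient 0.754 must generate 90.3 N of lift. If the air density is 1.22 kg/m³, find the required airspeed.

L = ½ρv²S·CL ⇒ v = √(2L/(ρ·S·CL))
v = √(2 × 90.3 / (1.22 × 0.919 × 0.754)) = √213.6 = 14.6 m/s

v = 14.6 m/s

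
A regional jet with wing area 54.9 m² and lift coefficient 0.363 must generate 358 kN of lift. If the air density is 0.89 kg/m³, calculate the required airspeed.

v = 201 m/s

L = ½ρv²S·CL ⇒ v = √(2L/(ρ·S·CL))
v = √(2 × 3.58×10^5 / (0.89 × 54.9 × 0.363)) = √40370 = 201 m/s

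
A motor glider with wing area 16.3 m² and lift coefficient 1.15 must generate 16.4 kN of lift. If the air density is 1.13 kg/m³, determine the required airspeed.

L = ½ρv²S·CL ⇒ v = √(2L/(ρ·S·CL))
v = √(2 × 16400 / (1.13 × 16.3 × 1.15)) = √1548 = 39.4 m/s

v = 39.4 m/s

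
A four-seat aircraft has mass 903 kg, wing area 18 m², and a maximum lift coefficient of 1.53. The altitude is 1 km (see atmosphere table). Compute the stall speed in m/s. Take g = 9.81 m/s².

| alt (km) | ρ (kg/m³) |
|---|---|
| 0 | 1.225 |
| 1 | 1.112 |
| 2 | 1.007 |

At 1 km, from the table: ρ = 1.112 kg/m³.
At stall, lift equals weight: L = W = m·g = 903 × 9.81 = 8858 N.
From L = ½ρV²S·CL,max = W: V_stall = √(2W/(ρSCL,max)) = √(2·8858/(1.112·18·1.53))
V_stall = √578.5 = 24.1 m/s

V_stall = 24.1 m/s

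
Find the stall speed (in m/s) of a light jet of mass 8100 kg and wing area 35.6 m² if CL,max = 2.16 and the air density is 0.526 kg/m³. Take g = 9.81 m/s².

Stall occurs when L = W at CL,max. W = mg = 8100 × 9.81 = 79460 N.
V_stall = √(2W/(ρ·S·CL,max)) = √(2 × 79460 / (0.526 × 35.6 × 2.16))
V_stall = √3929 = 62.7 m/s

V_stall = 62.7 m/s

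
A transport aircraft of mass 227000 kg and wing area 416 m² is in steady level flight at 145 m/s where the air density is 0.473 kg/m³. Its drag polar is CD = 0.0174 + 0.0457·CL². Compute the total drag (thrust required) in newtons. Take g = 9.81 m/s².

D = 1.46×10^5 N

Weight W = mg = 227000 × 9.81 = 2.2269×10^6 N; in level flight L = W.
Dynamic pressure q = 0.5 × 0.473 × 145² = 4972 Pa.
CL = 2W/(ρv²S) = 2×2.2269×10^6/(0.473×145²×416) = 1.077.
CD = 0.0174 + 0.0457 × 1.077² = 0.07036.
D = q·S·CD = 4972 × 416 × 0.07036 = 1.456×10^5 N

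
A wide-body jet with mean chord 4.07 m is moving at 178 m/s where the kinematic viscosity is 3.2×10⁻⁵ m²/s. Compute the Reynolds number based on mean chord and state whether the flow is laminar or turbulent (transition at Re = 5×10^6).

Re = v·c/ν = 178 × 4.07 / (3.2×10⁻⁵) = 2.26×10^7
Since 2.26×10^7 > 5×10^6, the flow is turbulent.

Re = 2.26×10^7 (turbulent)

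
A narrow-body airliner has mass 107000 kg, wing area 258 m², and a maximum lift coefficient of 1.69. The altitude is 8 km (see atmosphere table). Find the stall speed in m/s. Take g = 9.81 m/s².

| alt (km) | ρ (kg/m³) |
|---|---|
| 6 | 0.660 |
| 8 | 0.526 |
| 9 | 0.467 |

At 8 km, from the table: ρ = 0.526 kg/m³.
Stall occurs when L = W at CL,max. W = mg = 107000 × 9.81 = 1.05×10^6 N.
V_stall = √(2W/(ρ·S·CL,max)) = √(2 × 1.05×10^6 / (0.526 × 258 × 1.69))
V_stall = √9154 = 95.7 m/s

V_stall = 95.7 m/s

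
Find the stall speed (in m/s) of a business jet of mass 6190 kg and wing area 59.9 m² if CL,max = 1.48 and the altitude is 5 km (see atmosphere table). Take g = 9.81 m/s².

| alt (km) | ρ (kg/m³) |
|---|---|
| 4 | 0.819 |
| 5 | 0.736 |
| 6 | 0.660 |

At 5 km, from the table: ρ = 0.736 kg/m³.
Stall occurs when L = W at CL,max. W = mg = 6190 × 9.81 = 60720 N.
V_stall = √(2W/(ρ·S·CL,max)) = √(2 × 60720 / (0.736 × 59.9 × 1.48))
V_stall = √1861 = 43.1 m/s

V_stall = 43.1 m/s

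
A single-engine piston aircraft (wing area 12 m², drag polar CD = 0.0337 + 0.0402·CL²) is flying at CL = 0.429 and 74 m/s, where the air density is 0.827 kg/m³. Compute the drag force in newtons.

CD = 0.0337 + 0.0402 × 0.429² = 0.0411
D = ½ρv²S·CD = ½ × 0.827 × 74² × 12 × 0.0411 = 1120 N

D = 1120 N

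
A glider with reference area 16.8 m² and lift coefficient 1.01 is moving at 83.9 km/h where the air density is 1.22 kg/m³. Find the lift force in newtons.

L = 5620 N

Convert speed: v = 83.9 km/h ÷ 3.6 = 23.31 m/s.
L = ½ρv²S·CL = ½ × 1.22 × 23.31² × 16.8 × 1.01 = 5620 N ≈ 5.62 kN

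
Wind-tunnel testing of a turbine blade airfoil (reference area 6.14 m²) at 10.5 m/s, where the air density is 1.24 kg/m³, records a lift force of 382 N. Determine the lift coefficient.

From L = ½ρv²S·CL, rearranging gives CL = 2L/(ρv²S).
CL = 2 × 382 / (1.24 × 10.5² × 6.14) = 0.91

CL = 0.91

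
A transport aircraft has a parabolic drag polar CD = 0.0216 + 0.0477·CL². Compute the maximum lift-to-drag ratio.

(L/D)max = 15.6

For CD = CD0 + K·CL², (L/D)max occurs at CL* = √(CD0/K) and equals 1/(2√(K·CD0)).
(L/D)max = 1/(2√(0.0477 × 0.0216)) = 1/(2 × 0.0321) = 15.6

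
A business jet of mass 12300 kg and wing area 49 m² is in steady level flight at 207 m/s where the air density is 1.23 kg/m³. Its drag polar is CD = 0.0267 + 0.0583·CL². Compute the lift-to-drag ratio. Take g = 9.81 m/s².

L/D = 3.43

Weight W = mg = 12300 × 9.81 = 1.2066×10^5 N; in level flight L = W.
Dynamic pressure q = 0.5 × 1.23 × 207² = 26350 Pa.
Required CL = L/(qS) = 1.2066×10^5/(26350·49) = 0.09345.
CD = 0.0267 + 0.0583 × 0.09345² = 0.02721.
L/D = CL/CD = 0.09345 / 0.02721 = 3.43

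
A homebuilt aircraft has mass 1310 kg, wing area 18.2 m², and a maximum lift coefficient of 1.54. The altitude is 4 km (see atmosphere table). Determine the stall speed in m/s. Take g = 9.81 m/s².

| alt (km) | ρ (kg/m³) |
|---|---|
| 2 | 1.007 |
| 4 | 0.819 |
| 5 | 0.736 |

At 4 km, from the table: ρ = 0.819 kg/m³.
At stall, lift equals weight: L = W = m·g = 1310 × 9.81 = 12850 N.
V_stall = √(2W/(ρ·S·CL,max)) = √(2 × 12850 / (0.819 × 18.2 × 1.54))
V_stall = √1120 = 33.5 m/s

V_stall = 33.5 m/s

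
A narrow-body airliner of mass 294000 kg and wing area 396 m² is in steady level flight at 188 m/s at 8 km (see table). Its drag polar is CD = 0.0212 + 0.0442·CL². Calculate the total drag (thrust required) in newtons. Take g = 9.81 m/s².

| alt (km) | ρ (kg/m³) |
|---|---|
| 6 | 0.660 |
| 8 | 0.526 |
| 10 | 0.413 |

D = 1.78×10^5 N

At 8 km, from the table: ρ = 0.526 kg/m³.
Weight W = mg = 294000 × 9.81 = 2.8841×10^6 N; in level flight L = W.
Dynamic pressure q = 0.5 × 0.526 × 188² = 9295 Pa.
CL = 2W/(ρv²S) = 2×2.8841×10^6/(0.526×188²×396) = 0.7835.
CD = 0.0212 + 0.0442 × 0.7835² = 0.04833.
D = q·S·CD = 9295 × 396 × 0.04833 = 1.779×10^5 N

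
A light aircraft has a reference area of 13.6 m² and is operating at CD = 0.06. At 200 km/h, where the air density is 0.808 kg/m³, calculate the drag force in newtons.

Convert speed: v = 200 km/h ÷ 3.6 = 55.56 m/s.
D = ½ρv²S·CD = ½ × 0.808 × 55.56² × 13.6 × 0.06 = 1020 N

D = 1020 N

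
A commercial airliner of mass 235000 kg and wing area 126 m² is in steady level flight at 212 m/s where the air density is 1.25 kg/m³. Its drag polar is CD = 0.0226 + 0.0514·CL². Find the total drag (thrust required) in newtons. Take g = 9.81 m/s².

Level flight ⇒ L = W = m·g = 235000 × 9.81 = 2.3054×10^6 N.
q = ½ρv² = ½ × 1.25 × 212² = 28090 Pa.
CL = 2W/(ρv²S) = 2×2.3054×10^6/(1.25×212²×126) = 0.6514.
CD = 0.0226 + 0.0514 × 0.6514² = 0.04441.
D = q·S·CD = 28090 × 126 × 0.04441 = 1.572×10^5 N

D = 1.57×10^5 N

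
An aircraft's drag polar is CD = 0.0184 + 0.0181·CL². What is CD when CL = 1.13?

CD = 0.0415

CD = 0.0184 + 0.0181 × 1.13² = 0.0184 + 0.02311 = 0.0415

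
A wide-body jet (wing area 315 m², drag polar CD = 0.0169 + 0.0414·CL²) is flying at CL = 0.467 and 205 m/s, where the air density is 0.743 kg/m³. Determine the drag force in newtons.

D = 1.28×10^5 N

CD = 0.0169 + 0.0414 × 0.467² = 0.02593
D = ½ρv²S·CD = ½ × 0.743 × 205² × 315 × 0.02593 = 1.28×10^5 N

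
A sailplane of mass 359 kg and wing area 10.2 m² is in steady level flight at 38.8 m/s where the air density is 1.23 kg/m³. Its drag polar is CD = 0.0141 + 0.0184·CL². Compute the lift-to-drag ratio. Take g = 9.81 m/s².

Level flight ⇒ L = W = m·g = 359 × 9.81 = 3521.8 N.
q = ½ρv² = ½ × 1.23 × 38.8² = 925.8 Pa.
Required CL = L/(qS) = 3521.8/(925.8·10.2) = 0.3729.
CD = 0.0141 + 0.0184 × 0.3729² = 0.01666.
L/D = CL/CD = 0.3729 / 0.01666 = 22.4

L/D = 22.4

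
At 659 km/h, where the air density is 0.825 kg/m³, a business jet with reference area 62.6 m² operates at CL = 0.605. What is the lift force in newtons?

L = 5.24×10^5 N

Convert speed: v = 659 km/h ÷ 3.6 = 183.1 m/s.
Dynamic pressure q = ½ρv² = ½ × 0.825 × 183.1² = 13820 Pa.
L = q·S·CL = 13820 × 62.6 × 0.605 = 5.24×10^5 N ≈ 524 kN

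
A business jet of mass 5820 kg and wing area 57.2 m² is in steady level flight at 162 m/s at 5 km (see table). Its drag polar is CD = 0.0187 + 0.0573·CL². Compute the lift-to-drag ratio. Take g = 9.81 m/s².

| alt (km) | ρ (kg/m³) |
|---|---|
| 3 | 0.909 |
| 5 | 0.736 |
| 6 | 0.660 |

L/D = 5.35

At 5 km, from the table: ρ = 0.736 kg/m³.
In steady level flight, lift balances weight: W = mg = 5820 × 9.81 = 57094 N.
Dynamic pressure q = 0.5 × 0.736 × 162² = 9658 Pa.
Required CL = L/(qS) = 57094/(9658·57.2) = 0.1034.
CD = 0.0187 + 0.0573 × 0.1034² = 0.01931.
L/D = CL/CD = 0.1034 / 0.01931 = 5.35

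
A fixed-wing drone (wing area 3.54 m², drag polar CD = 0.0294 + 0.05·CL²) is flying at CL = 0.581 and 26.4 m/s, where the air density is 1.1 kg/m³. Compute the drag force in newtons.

D = 62.8 N

CD = 0.0294 + 0.05 × 0.581² = 0.04628
D = ½ρv²S·CD = ½ × 1.1 × 26.4² × 3.54 × 0.04628 = 62.8 N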